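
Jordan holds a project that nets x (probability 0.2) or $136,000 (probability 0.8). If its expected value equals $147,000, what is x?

x = $191,000

0.2·x + 0.8·136000 = 147000
0.2·x = 147000 − 108800 = 38200
x = 38200 / 0.2 = 191000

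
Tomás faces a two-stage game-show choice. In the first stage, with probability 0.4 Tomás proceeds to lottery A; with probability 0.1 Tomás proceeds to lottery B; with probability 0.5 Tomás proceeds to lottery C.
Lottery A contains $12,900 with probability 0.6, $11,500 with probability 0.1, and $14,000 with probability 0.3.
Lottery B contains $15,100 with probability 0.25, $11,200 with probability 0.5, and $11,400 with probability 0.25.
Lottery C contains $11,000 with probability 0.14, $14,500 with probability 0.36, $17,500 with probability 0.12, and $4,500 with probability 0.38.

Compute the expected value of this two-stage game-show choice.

EV(A) = 0.6 × 12900 + 0.1 × 11500 + 0.3 × 14000 = 7740 + 1150 + 4200 = 13090
EV(B) = 0.25 × 15100 + 0.5 × 11200 + 0.25 × 11400 = 3775 + 5600 + 2850 = 12225
EV(C) = 0.14 × 11000 + 0.36 × 14500 + 0.12 × 17500 + 0.38 × 4500 = 1540 + 5220 + 2100 + 1710 = 10570
Overall = 0.4 × 13090 + 0.1 × 12225 + 0.5 × 10570 = 5236 + 1222.5 + 5285 = 11743.5

$11,743.50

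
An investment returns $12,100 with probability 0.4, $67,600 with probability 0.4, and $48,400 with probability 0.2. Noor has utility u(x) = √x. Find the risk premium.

E[u] = 0.4·√12100 + 0.4·√67600 + 0.2·√48400 = 0.4·110 + 0.4·260 + 0.2·220 = 192
CE = (192)² = 36864
Risk premium = EV − CE = 41560 − 36864 = 4696

$4,696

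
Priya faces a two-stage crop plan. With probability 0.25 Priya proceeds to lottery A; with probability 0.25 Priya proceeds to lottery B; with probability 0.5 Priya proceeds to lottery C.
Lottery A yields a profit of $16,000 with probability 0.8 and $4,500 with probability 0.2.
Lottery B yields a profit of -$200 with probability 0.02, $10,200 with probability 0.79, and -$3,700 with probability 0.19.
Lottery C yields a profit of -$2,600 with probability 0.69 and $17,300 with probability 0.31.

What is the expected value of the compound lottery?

$7,047.25

EV(A) = 0.8 × 16000 + 0.2 × 4500 = 12800 + 900 = 13700
EV(B) = 0.02 × (-200) + 0.79 × 10200 + 0.19 × (-3700) = -4 + 8058 − 703 = 7351
EV(C) = 0.69 × (-2600) + 0.31 × 17300 = -1794 + 5363 = 3569
Overall = 0.25 × 13700 + 0.25 × 7351 + 0.5 × 3569 = 3425 + 1837.75 + 1784.5 = 7047.25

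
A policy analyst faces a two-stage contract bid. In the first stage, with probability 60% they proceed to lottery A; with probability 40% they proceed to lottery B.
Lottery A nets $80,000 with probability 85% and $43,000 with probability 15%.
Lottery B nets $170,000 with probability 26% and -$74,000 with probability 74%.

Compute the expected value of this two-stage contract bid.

EV(A) = 0.85 × 80000 + 0.15 × 43000 = 68000 + 6450 = 74450
EV(B) = 0.26 × 170000 + 0.74 × (-74000) = 44200 − 54760 = -10560
Overall = 0.6 × 74450 + 0.4 × (-10560) = 44670 − 4224 = 40446

$40,446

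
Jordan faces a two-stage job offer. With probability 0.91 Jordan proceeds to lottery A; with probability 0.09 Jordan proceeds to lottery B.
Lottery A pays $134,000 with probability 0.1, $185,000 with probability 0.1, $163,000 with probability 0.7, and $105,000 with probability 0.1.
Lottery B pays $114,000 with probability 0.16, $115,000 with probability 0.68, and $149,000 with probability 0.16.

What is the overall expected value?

$153,240.20

EV(A) = 0.1 × 134000 + 0.1 × 185000 + 0.7 × 163000 + 0.1 × 105000 = 13400 + 18500 + 114100 + 10500 = 156500
EV(B) = 0.16 × 114000 + 0.68 × 115000 + 0.16 × 149000 = 18240 + 78200 + 23840 = 120280
Overall = 0.91 × 156500 + 0.09 × 120280 = 142415 + 10825.2 = 153240.2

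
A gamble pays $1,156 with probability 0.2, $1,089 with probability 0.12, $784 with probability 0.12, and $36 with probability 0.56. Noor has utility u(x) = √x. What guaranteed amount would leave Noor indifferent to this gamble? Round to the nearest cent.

$305.55

E[u] = 0.2·√1156 + 0.12·√1089 + 0.12·√784 + 0.56·√36 = 0.2·34 + 0.12·33 + 0.12·28 + 0.56·6 = 17.48
CE = (17.48)² = 305.5504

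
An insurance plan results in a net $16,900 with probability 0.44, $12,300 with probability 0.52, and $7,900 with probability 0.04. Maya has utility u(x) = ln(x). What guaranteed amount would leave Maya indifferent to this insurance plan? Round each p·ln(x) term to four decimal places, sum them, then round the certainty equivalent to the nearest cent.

E[u] = 0.44·ln(16900) + 0.52·ln(12300) + 0.04·ln(7900) = 4.2834 + 4.8970 + 0.3590 = 9.5394
CE = e^9.5394 ≈ 13896.61

$13,896.61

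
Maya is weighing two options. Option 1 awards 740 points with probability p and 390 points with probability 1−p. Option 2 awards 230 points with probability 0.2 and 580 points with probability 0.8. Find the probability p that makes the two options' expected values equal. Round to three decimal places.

EV(Option 2) = 0.2 × 230 + 0.8 × 580 = 46 + 464 = 510
p·740 + (1−p)·390 = 510
350p + 390 = 510
p = (510 − 390) / 350

p = 0.343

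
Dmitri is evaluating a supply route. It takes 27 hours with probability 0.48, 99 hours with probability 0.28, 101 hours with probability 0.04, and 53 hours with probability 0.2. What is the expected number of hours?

EV = 0.48 × 27 + 0.28 × 99 + 0.04 × 101 + 0.2 × 53 = 12.96 + 27.72 + 4.04 + 10.6 = 55.32

55.32 hours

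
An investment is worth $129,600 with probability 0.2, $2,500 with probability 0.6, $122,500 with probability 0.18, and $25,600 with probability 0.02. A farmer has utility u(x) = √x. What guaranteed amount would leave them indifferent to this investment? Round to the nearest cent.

E[u] = 0.2·√129600 + 0.6·√2500 + 0.18·√122500 + 0.02·√25600 = 0.2·360 + 0.6·50 + 0.18·350 + 0.02·160 = 168.2
CE = (168.2)² = 28291.24

$28,291.24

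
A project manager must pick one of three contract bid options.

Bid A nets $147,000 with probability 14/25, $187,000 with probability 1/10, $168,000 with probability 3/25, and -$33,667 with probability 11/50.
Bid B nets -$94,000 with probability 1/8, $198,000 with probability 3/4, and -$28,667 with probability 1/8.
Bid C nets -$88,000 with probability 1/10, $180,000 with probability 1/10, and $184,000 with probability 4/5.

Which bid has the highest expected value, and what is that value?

Bid A = 14/25 × 147000 + 1/10 × 187000 + 3/25 × 168000 + 11/50 × (-33667) = 82320 + 18700 + 20160 − 7406.74 = 113773.26
Bid B = 1/8 × (-94000) + 3/4 × 198000 + 1/8 × (-28667) = -11750 + 148500 − 3583.375 = 133166.625
Bid C = 1/10 × (-88000) + 1/10 × 180000 + 4/5 × 184000 = -8800 + 18000 + 147200 = 156400

Bid C ($156,400)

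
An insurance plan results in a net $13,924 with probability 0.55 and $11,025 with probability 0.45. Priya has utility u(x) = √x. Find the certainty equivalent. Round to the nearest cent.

E[u] = 0.55·√13924 + 0.45·√11025 = 0.55·118 + 0.45·105 = 112.15
CE = (112.15)² = 12577.6225

$12,577.62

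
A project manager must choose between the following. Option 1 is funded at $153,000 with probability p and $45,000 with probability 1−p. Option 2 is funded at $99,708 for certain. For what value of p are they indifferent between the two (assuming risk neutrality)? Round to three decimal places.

p·153000 + (1−p)·45000 = 99708
108000p + 45000 = 99708
p = (99708 − 45000) / 108000

p = 0.507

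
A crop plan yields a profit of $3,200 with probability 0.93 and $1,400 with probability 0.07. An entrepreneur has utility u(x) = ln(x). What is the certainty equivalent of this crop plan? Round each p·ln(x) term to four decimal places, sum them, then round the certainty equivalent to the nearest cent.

$3,019.96

E[u] = 0.93·ln(3200) + 0.07·ln(1400) = 7.5059 + 0.5071 = 8.0130
CE = e^8.0130 ≈ 3019.96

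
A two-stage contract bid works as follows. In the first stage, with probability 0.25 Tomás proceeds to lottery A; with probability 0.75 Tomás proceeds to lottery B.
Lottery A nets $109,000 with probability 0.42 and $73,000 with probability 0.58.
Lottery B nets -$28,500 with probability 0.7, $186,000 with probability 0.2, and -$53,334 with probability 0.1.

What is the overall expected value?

$30,967.45

EV(A) = 0.42 × 109000 + 0.58 × 73000 = 45780 + 42340 = 88120
EV(B) = 0.7 × (-28500) + 0.2 × 186000 + 0.1 × (-53334) = -19950 + 37200 − 5333.4 = 11916.6
Overall = 0.25 × 88120 + 0.75 × 11916.6 = 22030 + 8937.45 = 30967.45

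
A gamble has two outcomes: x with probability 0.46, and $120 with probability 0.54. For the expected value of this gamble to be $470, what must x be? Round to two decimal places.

x = $880.87

0.46·x + 0.54·120 = 470
0.46·x = 470 − 64.8 = 405.2
x = 405.2 / 0.46 = 880.8696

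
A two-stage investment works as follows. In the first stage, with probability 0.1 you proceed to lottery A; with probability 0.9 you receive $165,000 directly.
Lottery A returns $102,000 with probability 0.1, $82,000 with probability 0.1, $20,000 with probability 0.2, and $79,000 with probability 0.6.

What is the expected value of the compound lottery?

EV(A) = 0.1 × 102000 + 0.1 × 82000 + 0.2 × 20000 + 0.6 × 79000 = 10200 + 8200 + 4000 + 47400 = 69800
Branch B: 165000 (certain)
Overall = 0.1 × 69800 + 0.9 × 165000 = 6980 + 148500 = 155480

$155,480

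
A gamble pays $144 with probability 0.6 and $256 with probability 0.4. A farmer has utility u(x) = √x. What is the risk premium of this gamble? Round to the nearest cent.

$3.84

E[u] = 0.6·√144 + 0.4·√256 = 0.6·12 + 0.4·16 = 13.6
CE = (13.6)² = 184.96
Risk premium = EV − CE = 188.8 − 184.96 = 3.84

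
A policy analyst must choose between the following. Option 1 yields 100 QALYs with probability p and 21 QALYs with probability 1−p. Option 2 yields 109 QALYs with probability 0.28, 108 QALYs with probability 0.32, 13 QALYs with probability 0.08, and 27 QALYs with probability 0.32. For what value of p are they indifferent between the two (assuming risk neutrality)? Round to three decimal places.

p = 0.681

EV(Option 2) = 0.28 × 109 + 0.32 × 108 + 0.08 × 13 + 0.32 × 27 = 30.52 + 34.56 + 1.04 + 8.64 = 74.76
p·100 + (1−p)·21 = 74.76
79p + 21 = 74.76
p = (74.76 − 21) / 79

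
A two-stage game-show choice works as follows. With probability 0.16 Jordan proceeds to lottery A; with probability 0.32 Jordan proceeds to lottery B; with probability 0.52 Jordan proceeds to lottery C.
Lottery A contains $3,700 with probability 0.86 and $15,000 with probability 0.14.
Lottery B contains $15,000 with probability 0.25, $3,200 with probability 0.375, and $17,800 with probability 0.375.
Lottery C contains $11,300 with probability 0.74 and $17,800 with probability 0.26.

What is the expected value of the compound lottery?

EV(A) = 0.86 × 3700 + 0.14 × 15000 = 3182 + 2100 = 5282
EV(B) = 0.25 × 15000 + 0.375 × 3200 + 0.375 × 17800 = 3750 + 1200 + 6675 = 11625
EV(C) = 0.74 × 11300 + 0.26 × 17800 = 8362 + 4628 = 12990
Overall = 0.16 × 5282 + 0.32 × 11625 + 0.52 × 12990 = 845.12 + 3720 + 6754.8 = 11319.92

$11,319.92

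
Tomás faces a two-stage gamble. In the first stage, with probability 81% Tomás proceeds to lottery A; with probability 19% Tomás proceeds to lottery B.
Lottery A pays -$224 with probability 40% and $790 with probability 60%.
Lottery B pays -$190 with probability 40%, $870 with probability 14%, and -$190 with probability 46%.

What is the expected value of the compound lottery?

EV(A) = 0.4 × (-224) + 0.6 × 790 = -89.6 + 474 = 384.4
EV(B) = 0.4 × (-190) + 0.14 × 870 + 0.46 × (-190) = -76 + 121.8 − 87.4 = -41.6
Overall = 0.81 × 384.4 + 0.19 × (-41.6) = 311.364 − 7.904 = 303.46

$303.46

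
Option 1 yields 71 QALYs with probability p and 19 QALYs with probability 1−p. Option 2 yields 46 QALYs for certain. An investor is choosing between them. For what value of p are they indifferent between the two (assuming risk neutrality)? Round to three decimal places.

p·71 + (1−p)·19 = 46
52p + 19 = 46
p = (46 − 19) / 52

p = 0.519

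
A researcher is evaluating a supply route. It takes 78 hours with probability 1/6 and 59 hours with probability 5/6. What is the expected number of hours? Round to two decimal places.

62.17 hours

EV = 1/6 × 78 + 5/6 × 59 = 13 + 49.1667 = 62.1667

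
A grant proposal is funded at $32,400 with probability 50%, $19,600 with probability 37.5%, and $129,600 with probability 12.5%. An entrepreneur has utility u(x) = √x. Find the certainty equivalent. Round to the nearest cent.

$35,156.25

E[u] = 0.5·√32400 + 0.375·√19600 + 0.125·√129600 = 0.5·180 + 0.375·140 + 0.125·360 = 187.5
CE = (187.5)² = 35156.25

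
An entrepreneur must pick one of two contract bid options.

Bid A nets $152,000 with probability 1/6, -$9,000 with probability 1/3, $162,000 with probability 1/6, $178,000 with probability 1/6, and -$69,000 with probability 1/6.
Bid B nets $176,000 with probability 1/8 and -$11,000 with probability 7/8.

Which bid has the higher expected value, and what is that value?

Bid A = 1/6 × 152000 + 1/3 × (-9000) + 1/6 × 162000 + 1/6 × 178000 + 1/6 × (-69000) = 25333.3333 − 3000 + 27000 + 29666.6667 − 11500 = 67500
Bid B = 1/8 × 176000 + 7/8 × (-11000) = 22000 − 9625 = 12375

Bid A ($67,500)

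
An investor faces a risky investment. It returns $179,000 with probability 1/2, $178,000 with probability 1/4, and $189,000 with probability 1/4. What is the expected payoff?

$181,250

EV = 1/2 × 179000 + 1/4 × 178000 + 1/4 × 189000 = 89500 + 44500 + 47250 = 181250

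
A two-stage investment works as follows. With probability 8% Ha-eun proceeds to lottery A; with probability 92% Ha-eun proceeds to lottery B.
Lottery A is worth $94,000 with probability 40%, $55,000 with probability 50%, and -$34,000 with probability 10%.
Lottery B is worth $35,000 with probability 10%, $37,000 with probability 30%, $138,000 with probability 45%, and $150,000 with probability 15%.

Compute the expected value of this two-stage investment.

EV(A) = 0.4 × 94000 + 0.5 × 55000 + 0.1 × (-34000) = 37600 + 27500 − 3400 = 61700
EV(B) = 0.1 × 35000 + 0.3 × 37000 + 0.45 × 138000 + 0.15 × 150000 = 3500 + 11100 + 62100 + 22500 = 99200
Overall = 0.08 × 61700 + 0.92 × 99200 = 4936 + 91264 = 96200

$96,200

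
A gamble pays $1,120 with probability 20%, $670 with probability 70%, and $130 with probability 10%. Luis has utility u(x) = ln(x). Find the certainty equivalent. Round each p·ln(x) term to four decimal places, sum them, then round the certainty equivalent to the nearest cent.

$630.24

E[u] = 0.2·ln(1120) + 0.7·ln(670) + 0.1·ln(130) = 1.4042 + 4.5551 + 0.4868 = 6.4461
CE = e^6.4461 ≈ 630.24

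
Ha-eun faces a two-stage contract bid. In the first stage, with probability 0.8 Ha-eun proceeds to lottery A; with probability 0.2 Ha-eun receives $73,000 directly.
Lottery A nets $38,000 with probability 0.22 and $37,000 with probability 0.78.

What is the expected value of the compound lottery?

EV(A) = 0.22 × 38000 + 0.78 × 37000 = 8360 + 28860 = 37220
Branch B: 73000 (certain)
Overall = 0.8 × 37220 + 0.2 × 73000 = 29776 + 14600 = 44376

$44,376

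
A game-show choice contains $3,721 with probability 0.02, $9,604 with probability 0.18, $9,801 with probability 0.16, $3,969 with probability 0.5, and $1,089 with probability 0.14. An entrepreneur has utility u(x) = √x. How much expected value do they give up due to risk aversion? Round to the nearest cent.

$492.79

E[u] = 0.02·√3721 + 0.18·√9604 + 0.16·√9801 + 0.5·√3969 + 0.14·√1089 = 0.02·61 + 0.18·98 + 0.16·99 + 0.5·63 + 0.14·33 = 70.82
CE = (70.82)² = 5015.4724
Risk premium = EV − CE = 5508.26 − 5015.4724 = 492.7876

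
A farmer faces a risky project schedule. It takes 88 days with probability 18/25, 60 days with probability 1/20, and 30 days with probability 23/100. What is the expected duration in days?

EV = 18/25 × 88 + 1/20 × 60 + 23/100 × 30 = 63.36 + 3 + 6.9 = 73.26

73.26 days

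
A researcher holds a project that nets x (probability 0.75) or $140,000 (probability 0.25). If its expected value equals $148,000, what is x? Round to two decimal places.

x = $150,666.67

0.75·x + 0.25·140000 = 148000
0.75·x = 148000 − 35000 = 113000
x = 113000 / 0.75 = 150666.6667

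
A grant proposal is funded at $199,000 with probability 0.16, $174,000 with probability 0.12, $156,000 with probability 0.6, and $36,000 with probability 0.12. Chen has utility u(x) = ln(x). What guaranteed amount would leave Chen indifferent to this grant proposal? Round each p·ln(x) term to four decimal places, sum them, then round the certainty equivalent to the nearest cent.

$137,833.26

E[u] = 0.16·ln(199000) + 0.12·ln(174000) + 0.6·ln(156000) + 0.12·ln(36000) = 1.9522 + 1.4480 + 7.1746 + 1.2590 = 11.8338
CE = e^11.8338 ≈ 137833.26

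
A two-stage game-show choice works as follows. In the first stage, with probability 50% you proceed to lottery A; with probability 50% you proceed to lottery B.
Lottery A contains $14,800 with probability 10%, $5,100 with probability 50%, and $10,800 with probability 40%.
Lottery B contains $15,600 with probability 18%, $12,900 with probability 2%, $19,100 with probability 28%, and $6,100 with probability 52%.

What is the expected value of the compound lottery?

$9,968

EV(A) = 0.1 × 14800 + 0.5 × 5100 + 0.4 × 10800 = 1480 + 2550 + 4320 = 8350
EV(B) = 0.18 × 15600 + 0.02 × 12900 + 0.28 × 19100 + 0.52 × 6100 = 2808 + 258 + 5348 + 3172 = 11586
Overall = 0.5 × 8350 + 0.5 × 11586 = 4175 + 5793 = 9968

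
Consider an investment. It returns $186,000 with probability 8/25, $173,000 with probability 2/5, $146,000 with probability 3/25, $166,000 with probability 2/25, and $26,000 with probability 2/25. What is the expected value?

$161,600

EV = 8/25 × 186000 + 2/5 × 173000 + 3/25 × 146000 + 2/25 × 166000 + 2/25 × 26000 = 59520 + 69200 + 17520 + 13280 + 2080 = 161600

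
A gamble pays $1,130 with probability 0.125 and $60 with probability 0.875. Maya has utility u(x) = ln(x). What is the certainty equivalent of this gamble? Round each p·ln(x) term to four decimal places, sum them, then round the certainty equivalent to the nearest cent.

$86.60

E[u] = 0.125·ln(1130) + 0.875·ln(60) = 0.8787 + 3.5826 = 4.4613
CE = e^4.4613 ≈ 86.60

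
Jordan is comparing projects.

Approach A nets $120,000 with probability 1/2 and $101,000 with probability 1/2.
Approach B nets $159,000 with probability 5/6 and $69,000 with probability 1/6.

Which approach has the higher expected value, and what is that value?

Approach A = 1/2 × 120000 + 1/2 × 101000 = 60000 + 50500 = 110500
Approach B = 5/6 × 159000 + 1/6 × 69000 = 132500 + 11500 = 144000

Approach B ($144,000)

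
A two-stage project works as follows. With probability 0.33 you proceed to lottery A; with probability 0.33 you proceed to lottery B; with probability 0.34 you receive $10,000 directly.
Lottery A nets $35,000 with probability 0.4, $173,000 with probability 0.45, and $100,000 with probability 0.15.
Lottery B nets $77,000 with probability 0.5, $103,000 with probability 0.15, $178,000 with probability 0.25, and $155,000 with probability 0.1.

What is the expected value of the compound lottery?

EV(A) = 0.4 × 35000 + 0.45 × 173000 + 0.15 × 100000 = 14000 + 77850 + 15000 = 106850
EV(B) = 0.5 × 77000 + 0.15 × 103000 + 0.25 × 178000 + 0.1 × 155000 = 38500 + 15450 + 44500 + 15500 = 113950
Branch C: 10000 (certain)
Overall = 0.33 × 106850 + 0.33 × 113950 + 0.34 × 10000 = 35260.5 + 37603.5 + 3400 = 76264

$76,264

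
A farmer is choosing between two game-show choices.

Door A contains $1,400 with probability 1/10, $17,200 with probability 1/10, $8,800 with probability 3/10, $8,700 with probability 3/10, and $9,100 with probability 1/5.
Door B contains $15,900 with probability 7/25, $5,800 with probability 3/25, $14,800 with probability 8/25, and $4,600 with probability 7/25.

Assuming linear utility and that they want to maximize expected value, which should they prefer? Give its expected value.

Door A = 1/10 × 1400 + 1/10 × 17200 + 3/10 × 8800 + 3/10 × 8700 + 1/5 × 9100 = 140 + 1720 + 2640 + 2610 + 1820 = 8930
Door B = 7/25 × 15900 + 3/25 × 5800 + 8/25 × 14800 + 7/25 × 4600 = 4452 + 696 + 4736 + 1288 = 11172

Door B ($11,172)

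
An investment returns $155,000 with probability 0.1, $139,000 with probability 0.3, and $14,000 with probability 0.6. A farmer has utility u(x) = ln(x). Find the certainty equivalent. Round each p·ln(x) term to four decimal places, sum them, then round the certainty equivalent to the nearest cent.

$35,450.76

E[u] = 0.1·ln(155000) + 0.3·ln(139000) + 0.6·ln(14000) = 1.1951 + 3.5527 + 5.7281 = 10.4759
CE = e^10.4759 ≈ 35450.76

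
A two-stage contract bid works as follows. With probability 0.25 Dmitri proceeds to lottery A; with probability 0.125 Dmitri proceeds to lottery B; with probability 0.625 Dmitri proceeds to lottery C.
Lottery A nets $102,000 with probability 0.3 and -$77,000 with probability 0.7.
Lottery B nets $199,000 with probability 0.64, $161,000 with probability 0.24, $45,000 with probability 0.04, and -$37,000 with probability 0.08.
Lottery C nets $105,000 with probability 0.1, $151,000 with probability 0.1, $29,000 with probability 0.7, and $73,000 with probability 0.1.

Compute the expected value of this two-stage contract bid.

$48,030

EV(A) = 0.3 × 102000 + 0.7 × (-77000) = 30600 − 53900 = -23300
EV(B) = 0.64 × 199000 + 0.24 × 161000 + 0.04 × 45000 + 0.08 × (-37000) = 127360 + 38640 + 1800 − 2960 = 164840
EV(C) = 0.1 × 105000 + 0.1 × 151000 + 0.7 × 29000 + 0.1 × 73000 = 10500 + 15100 + 20300 + 7300 = 53200
Overall = 0.25 × (-23300) + 0.125 × 164840 + 0.625 × 53200 = -5825 + 20605 + 33250 = 48030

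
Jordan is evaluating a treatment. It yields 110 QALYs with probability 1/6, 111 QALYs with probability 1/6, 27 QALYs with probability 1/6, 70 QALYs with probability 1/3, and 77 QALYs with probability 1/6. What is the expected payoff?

EV = 1/6 × 110 + 1/6 × 111 + 1/6 × 27 + 1/3 × 70 + 1/6 × 77 = 18.3333 + 18.5 + 4.5 + 23.3333 + 12.8333 = 77.5

77.5 QALYs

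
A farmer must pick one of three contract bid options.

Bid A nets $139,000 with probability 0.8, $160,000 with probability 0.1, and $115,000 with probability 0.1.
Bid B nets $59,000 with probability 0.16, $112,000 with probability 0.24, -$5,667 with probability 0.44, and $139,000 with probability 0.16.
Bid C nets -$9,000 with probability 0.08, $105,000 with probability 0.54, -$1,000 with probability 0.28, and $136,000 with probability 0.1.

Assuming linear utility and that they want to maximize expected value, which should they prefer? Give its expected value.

Bid A ($138,700)

Bid A = 0.8 × 139000 + 0.1 × 160000 + 0.1 × 115000 = 111200 + 16000 + 11500 = 138700
Bid B = 0.16 × 59000 + 0.24 × 112000 + 0.44 × (-5667) + 0.16 × 139000 = 9440 + 26880 − 2493.48 + 22240 = 56066.52
Bid C = 0.08 × (-9000) + 0.54 × 105000 + 0.28 × (-1000) + 0.1 × 136000 = -720 + 56700 − 280 + 13600 = 69300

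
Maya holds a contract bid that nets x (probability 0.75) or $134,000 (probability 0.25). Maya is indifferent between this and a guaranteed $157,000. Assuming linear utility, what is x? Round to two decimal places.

x = $164,666.67

0.75·x + 0.25·134000 = 157000
0.75·x = 157000 − 33500 = 123500
x = 123500 / 0.75 = 164666.6667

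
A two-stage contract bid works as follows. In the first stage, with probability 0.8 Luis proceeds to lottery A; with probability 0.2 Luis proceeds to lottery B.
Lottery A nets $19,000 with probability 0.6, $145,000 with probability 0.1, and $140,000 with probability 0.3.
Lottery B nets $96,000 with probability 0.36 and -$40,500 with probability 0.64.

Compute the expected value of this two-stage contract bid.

$56,048

EV(A) = 0.6 × 19000 + 0.1 × 145000 + 0.3 × 140000 = 11400 + 14500 + 42000 = 67900
EV(B) = 0.36 × 96000 + 0.64 × (-40500) = 34560 − 25920 = 8640
Overall = 0.8 × 67900 + 0.2 × 8640 = 54320 + 1728 = 56048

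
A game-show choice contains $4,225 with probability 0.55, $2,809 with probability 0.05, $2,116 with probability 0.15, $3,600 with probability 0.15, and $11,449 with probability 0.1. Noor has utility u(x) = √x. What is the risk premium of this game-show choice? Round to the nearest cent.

E[u] = 0.55·√4225 + 0.05·√2809 + 0.15·√2116 + 0.15·√3600 + 0.1·√11449 = 0.55·65 + 0.05·53 + 0.15·46 + 0.15·60 + 0.1·107 = 65
CE = (65)² = 4225
Risk premium = EV − CE = 4466.5 − 4225 = 241.5

$241.50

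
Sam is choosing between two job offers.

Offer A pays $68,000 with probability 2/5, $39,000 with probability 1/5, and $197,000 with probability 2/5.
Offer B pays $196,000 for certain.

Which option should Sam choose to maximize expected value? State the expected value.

Offer A = 2/5 × 68000 + 1/5 × 39000 + 2/5 × 197000 = 27200 + 7800 + 78800 = 113800
Offer B: 196000 (certain)

Offer B ($196,000)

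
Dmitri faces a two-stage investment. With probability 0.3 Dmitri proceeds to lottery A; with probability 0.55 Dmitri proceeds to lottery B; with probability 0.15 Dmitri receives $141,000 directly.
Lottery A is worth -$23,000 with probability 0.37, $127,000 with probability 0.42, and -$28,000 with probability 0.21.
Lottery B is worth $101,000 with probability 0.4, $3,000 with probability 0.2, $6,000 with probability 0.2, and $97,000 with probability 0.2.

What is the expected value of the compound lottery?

$66,715

EV(A) = 0.37 × (-23000) + 0.42 × 127000 + 0.21 × (-28000) = -8510 + 53340 − 5880 = 38950
EV(B) = 0.4 × 101000 + 0.2 × 3000 + 0.2 × 6000 + 0.2 × 97000 = 40400 + 600 + 1200 + 19400 = 61600
Branch C: 141000 (certain)
Overall = 0.3 × 38950 + 0.55 × 61600 + 0.15 × 141000 = 11685 + 33880 + 21150 = 66715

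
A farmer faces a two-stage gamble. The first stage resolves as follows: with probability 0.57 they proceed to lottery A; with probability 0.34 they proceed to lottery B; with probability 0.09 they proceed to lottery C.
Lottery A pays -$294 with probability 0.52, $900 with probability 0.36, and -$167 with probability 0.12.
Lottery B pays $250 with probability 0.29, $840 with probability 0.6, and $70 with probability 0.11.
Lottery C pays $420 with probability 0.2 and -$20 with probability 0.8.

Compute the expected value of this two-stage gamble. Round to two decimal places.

EV(A) = 0.52 × (-294) + 0.36 × 900 + 0.12 × (-167) = -152.88 + 324 − 20.04 = 151.08
EV(B) = 0.29 × 250 + 0.6 × 840 + 0.11 × 70 = 72.5 + 504 + 7.7 = 584.2
EV(C) = 0.2 × 420 + 0.8 × (-20) = 84 − 16 = 68
Overall = 0.57 × 151.08 + 0.34 × 584.2 + 0.09 × 68 = 86.1156 + 198.628 + 6.12 = 290.8636

$290.86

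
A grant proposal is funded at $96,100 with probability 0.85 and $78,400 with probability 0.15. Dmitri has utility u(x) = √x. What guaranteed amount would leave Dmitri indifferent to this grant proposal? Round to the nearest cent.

$93,330.25

E[u] = 0.85·√96100 + 0.15·√78400 = 0.85·310 + 0.15·280 = 305.5
CE = (305.5)² = 93330.25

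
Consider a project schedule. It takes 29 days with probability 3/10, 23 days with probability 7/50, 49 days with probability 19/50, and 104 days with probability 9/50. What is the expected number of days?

EV = 3/10 × 29 + 7/50 × 23 + 19/50 × 49 + 9/50 × 104 = 8.7 + 3.22 + 18.62 + 18.72 = 49.26

49.26 days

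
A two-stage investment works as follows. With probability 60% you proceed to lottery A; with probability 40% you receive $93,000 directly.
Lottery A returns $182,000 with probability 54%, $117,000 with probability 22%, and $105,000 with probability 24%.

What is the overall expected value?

EV(A) = 0.54 × 182000 + 0.22 × 117000 + 0.24 × 105000 = 98280 + 25740 + 25200 = 149220
Branch B: 93000 (certain)
Overall = 0.6 × 149220 + 0.4 × 93000 = 89532 + 37200 = 126732

$126,732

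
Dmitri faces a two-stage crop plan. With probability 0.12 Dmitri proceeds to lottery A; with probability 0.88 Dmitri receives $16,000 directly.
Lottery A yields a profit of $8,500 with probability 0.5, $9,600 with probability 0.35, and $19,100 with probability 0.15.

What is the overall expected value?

$15,337

EV(A) = 0.5 × 8500 + 0.35 × 9600 + 0.15 × 19100 = 4250 + 3360 + 2865 = 10475
Branch B: 16000 (certain)
Overall = 0.12 × 10475 + 0.88 × 16000 = 1257 + 14080 = 15337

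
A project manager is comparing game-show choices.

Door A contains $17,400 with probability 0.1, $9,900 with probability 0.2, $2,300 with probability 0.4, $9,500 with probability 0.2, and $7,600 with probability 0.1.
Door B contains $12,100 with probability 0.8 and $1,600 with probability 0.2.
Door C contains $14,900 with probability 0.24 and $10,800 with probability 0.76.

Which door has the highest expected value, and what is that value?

Door C ($11,784)

Door A = 0.1 × 17400 + 0.2 × 9900 + 0.4 × 2300 + 0.2 × 9500 + 0.1 × 7600 = 1740 + 1980 + 920 + 1900 + 760 = 7300
Door B = 0.8 × 12100 + 0.2 × 1600 = 9680 + 320 = 10000
Door C = 0.24 × 14900 + 0.76 × 10800 = 3576 + 8208 = 11784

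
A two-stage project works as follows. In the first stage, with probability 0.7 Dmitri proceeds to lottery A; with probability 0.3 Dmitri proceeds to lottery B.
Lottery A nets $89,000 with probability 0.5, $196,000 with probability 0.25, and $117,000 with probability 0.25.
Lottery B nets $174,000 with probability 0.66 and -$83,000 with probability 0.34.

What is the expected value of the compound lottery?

EV(A) = 0.5 × 89000 + 0.25 × 196000 + 0.25 × 117000 = 44500 + 49000 + 29250 = 122750
EV(B) = 0.66 × 174000 + 0.34 × (-83000) = 114840 − 28220 = 86620
Overall = 0.7 × 122750 + 0.3 × 86620 = 85925 + 25986 = 111911

$111,911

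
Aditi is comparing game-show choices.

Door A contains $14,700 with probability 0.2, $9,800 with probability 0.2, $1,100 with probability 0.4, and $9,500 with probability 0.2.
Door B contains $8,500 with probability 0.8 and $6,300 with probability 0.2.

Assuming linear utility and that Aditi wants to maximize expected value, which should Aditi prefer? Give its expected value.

Door B ($8,060)

Door A = 0.2 × 14700 + 0.2 × 9800 + 0.4 × 1100 + 0.2 × 9500 = 2940 + 1960 + 440 + 1900 = 7240
Door B = 0.8 × 8500 + 0.2 × 6300 = 6800 + 1260 = 8060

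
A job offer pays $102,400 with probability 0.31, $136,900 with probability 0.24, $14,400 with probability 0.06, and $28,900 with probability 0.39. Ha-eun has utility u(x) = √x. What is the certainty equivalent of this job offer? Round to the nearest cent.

E[u] = 0.31·√102400 + 0.24·√136900 + 0.06·√14400 + 0.39·√28900 = 0.31·320 + 0.24·370 + 0.06·120 + 0.39·170 = 261.5
CE = (261.5)² = 68382.25

$68,382.25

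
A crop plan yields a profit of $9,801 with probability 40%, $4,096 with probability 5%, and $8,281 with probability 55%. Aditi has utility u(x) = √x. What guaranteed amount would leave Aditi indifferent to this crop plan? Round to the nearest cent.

E[u] = 0.4·√9801 + 0.05·√4096 + 0.55·√8281 = 0.4·99 + 0.05·64 + 0.55·91 = 92.85
CE = (92.85)² = 8621.1225

$8,621.12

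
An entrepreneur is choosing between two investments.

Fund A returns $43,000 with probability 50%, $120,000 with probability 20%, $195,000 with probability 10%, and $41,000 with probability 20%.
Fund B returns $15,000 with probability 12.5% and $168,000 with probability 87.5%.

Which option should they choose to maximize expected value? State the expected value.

Fund B ($148,875)

Fund A = 0.5 × 43000 + 0.2 × 120000 + 0.1 × 195000 + 0.2 × 41000 = 21500 + 24000 + 19500 + 8200 = 73200
Fund B = 0.125 × 15000 + 0.875 × 168000 = 1875 + 147000 = 148875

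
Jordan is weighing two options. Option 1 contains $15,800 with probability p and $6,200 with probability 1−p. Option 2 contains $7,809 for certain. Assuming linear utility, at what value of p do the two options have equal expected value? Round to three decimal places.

p·15800 + (1−p)·6200 = 7809
9600p + 6200 = 7809
p = (7809 − 6200) / 9600

p = 0.168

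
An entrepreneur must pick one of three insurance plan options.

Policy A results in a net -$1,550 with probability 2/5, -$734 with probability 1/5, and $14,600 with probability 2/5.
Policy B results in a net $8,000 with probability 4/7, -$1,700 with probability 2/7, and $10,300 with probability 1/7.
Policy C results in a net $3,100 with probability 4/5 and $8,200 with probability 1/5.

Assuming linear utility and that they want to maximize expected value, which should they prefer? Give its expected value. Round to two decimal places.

Policy B ($5,557.14)

Policy A = 2/5 × (-1550) + 1/5 × (-734) + 2/5 × 14600 = -620 − 146.8 + 5840 = 5073.2
Policy B = 4/7 × 8000 + 2/7 × (-1700) + 1/7 × 10300 = 4571.4286 − 485.7143 + 1471.4286 = 5557.1429
Policy C = 4/5 × 3100 + 1/5 × 8200 = 2480 + 1640 = 4120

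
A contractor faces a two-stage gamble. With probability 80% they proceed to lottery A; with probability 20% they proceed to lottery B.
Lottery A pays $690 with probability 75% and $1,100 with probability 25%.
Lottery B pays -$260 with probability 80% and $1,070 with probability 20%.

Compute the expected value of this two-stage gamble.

$635.20

EV(A) = 0.75 × 690 + 0.25 × 1100 = 517.5 + 275 = 792.5
EV(B) = 0.8 × (-260) + 0.2 × 1070 = -208 + 214 = 6
Overall = 0.8 × 792.5 + 0.2 × 6 = 634 + 1.2 = 635.2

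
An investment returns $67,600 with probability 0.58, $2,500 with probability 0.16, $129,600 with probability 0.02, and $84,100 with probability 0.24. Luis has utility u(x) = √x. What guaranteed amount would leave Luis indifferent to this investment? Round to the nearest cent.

E[u] = 0.58·√67600 + 0.16·√2500 + 0.02·√129600 + 0.24·√84100 = 0.58·260 + 0.16·50 + 0.02·360 + 0.24·290 = 235.6
CE = (235.6)² = 55507.36

$55,507.36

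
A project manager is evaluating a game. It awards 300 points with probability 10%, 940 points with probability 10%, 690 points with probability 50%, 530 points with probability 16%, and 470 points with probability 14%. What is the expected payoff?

619.6 points

EV = 0.1 × 300 + 0.1 × 940 + 0.5 × 690 + 0.16 × 530 + 0.14 × 470 = 30 + 94 + 345 + 84.8 + 65.8 = 619.6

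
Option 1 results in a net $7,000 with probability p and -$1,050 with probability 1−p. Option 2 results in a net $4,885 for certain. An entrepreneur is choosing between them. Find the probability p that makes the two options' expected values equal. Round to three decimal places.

p = 0.737

p·7000 + (1−p)·(-1050) = 4885
8050p − 1050 = 4885
p = (4885 + 1050) / 8050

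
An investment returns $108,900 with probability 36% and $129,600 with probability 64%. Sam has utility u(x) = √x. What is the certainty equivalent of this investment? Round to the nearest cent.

$121,940.64

E[u] = 0.36·√108900 + 0.64·√129600 = 0.36·330 + 0.64·360 = 349.2
CE = (349.2)² = 121940.64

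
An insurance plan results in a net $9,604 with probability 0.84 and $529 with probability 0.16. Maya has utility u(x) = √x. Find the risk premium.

$756

E[u] = 0.84·√9604 + 0.16·√529 = 0.84·98 + 0.16·23 = 86
CE = (86)² = 7396
Risk premium = EV − CE = 8152 − 7396 = 756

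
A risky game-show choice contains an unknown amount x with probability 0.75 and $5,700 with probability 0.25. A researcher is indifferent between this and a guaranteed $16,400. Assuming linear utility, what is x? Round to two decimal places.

0.75·x + 0.25·5700 = 16400
0.75·x = 16400 − 1425 = 14975
x = 14975 / 0.75 = 19966.6667

x = $19,966.67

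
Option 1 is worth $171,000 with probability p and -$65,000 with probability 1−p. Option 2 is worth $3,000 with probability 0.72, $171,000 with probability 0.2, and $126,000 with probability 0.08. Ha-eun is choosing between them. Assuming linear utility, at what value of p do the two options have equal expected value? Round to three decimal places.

EV(Option 2) = 0.72 × 3000 + 0.2 × 171000 + 0.08 × 126000 = 2160 + 34200 + 10080 = 46440
p·171000 + (1−p)·(-65000) = 46440
236000p − 65000 = 46440
p = (46440 + 65000) / 236000

p = 0.472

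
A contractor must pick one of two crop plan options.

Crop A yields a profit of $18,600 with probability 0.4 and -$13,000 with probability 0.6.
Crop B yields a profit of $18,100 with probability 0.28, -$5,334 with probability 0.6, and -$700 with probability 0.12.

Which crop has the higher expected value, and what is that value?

Crop A = 0.4 × 18600 + 0.6 × (-13000) = 7440 − 7800 = -360
Crop B = 0.28 × 18100 + 0.6 × (-5334) + 0.12 × (-700) = 5068 − 3200.4 − 84 = 1783.6

Crop B ($1,783.60)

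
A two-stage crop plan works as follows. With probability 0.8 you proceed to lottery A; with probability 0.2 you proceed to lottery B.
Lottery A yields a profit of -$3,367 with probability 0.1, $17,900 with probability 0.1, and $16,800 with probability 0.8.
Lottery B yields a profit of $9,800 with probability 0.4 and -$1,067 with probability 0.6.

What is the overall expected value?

$12,570.60

EV(A) = 0.1 × (-3367) + 0.1 × 17900 + 0.8 × 16800 = -336.7 + 1790 + 13440 = 14893.3
EV(B) = 0.4 × 9800 + 0.6 × (-1067) = 3920 − 640.2 = 3279.8
Overall = 0.8 × 14893.3 + 0.2 × 3279.8 = 11914.64 + 655.96 = 12570.6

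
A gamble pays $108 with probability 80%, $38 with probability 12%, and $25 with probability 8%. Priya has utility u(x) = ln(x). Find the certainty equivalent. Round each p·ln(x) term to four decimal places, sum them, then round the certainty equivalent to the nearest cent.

E[u] = 0.8·ln(108) + 0.12·ln(38) + 0.08·ln(25) = 3.7457 + 0.4365 + 0.2575 = 4.4397
CE = e^4.4397 ≈ 84.75

$84.75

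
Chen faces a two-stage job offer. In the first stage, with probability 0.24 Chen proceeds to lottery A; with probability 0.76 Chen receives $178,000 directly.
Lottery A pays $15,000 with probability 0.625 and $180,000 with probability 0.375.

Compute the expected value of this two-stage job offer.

$153,730

EV(A) = 0.625 × 15000 + 0.375 × 180000 = 9375 + 67500 = 76875
Branch B: 178000 (certain)
Overall = 0.24 × 76875 + 0.76 × 178000 = 18450 + 135280 = 153730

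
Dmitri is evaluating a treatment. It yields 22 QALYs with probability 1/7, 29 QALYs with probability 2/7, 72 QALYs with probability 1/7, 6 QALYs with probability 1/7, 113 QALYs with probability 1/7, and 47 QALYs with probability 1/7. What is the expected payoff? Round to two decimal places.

EV = 1/7 × 22 + 2/7 × 29 + 1/7 × 72 + 1/7 × 6 + 1/7 × 113 + 1/7 × 47 = 3.1429 + 8.2857 + 10.2857 + 0.8571 + 16.1429 + 6.7143 = 45.4286

45.43 QALYs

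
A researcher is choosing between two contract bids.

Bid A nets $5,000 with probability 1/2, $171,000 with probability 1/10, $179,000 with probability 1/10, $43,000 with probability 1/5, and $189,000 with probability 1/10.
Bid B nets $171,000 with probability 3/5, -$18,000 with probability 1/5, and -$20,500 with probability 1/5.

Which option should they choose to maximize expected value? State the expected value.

Bid A = 1/2 × 5000 + 1/10 × 171000 + 1/10 × 179000 + 1/5 × 43000 + 1/10 × 189000 = 2500 + 17100 + 17900 + 8600 + 18900 = 65000
Bid B = 3/5 × 171000 + 1/5 × (-18000) + 1/5 × (-20500) = 102600 − 3600 − 4100 = 94900

Bid B ($94,900)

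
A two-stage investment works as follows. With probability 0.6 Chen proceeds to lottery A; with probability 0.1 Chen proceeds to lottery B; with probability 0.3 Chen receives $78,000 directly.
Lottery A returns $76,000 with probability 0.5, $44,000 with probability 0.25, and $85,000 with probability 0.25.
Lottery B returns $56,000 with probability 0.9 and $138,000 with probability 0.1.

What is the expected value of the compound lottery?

EV(A) = 0.5 × 76000 + 0.25 × 44000 + 0.25 × 85000 = 38000 + 11000 + 21250 = 70250
EV(B) = 0.9 × 56000 + 0.1 × 138000 = 50400 + 13800 = 64200
Branch C: 78000 (certain)
Overall = 0.6 × 70250 + 0.1 × 64200 + 0.3 × 78000 = 42150 + 6420 + 23400 = 71970

$71,970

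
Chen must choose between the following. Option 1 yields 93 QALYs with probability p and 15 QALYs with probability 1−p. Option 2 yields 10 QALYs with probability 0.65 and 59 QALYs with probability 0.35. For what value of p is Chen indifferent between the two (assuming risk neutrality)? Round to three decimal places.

p = 0.156

EV(Option 2) = 0.65 × 10 + 0.35 × 59 = 6.5 + 20.65 = 27.15
p·93 + (1−p)·15 = 27.15
78p + 15 = 27.15
p = (27.15 − 15) / 78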